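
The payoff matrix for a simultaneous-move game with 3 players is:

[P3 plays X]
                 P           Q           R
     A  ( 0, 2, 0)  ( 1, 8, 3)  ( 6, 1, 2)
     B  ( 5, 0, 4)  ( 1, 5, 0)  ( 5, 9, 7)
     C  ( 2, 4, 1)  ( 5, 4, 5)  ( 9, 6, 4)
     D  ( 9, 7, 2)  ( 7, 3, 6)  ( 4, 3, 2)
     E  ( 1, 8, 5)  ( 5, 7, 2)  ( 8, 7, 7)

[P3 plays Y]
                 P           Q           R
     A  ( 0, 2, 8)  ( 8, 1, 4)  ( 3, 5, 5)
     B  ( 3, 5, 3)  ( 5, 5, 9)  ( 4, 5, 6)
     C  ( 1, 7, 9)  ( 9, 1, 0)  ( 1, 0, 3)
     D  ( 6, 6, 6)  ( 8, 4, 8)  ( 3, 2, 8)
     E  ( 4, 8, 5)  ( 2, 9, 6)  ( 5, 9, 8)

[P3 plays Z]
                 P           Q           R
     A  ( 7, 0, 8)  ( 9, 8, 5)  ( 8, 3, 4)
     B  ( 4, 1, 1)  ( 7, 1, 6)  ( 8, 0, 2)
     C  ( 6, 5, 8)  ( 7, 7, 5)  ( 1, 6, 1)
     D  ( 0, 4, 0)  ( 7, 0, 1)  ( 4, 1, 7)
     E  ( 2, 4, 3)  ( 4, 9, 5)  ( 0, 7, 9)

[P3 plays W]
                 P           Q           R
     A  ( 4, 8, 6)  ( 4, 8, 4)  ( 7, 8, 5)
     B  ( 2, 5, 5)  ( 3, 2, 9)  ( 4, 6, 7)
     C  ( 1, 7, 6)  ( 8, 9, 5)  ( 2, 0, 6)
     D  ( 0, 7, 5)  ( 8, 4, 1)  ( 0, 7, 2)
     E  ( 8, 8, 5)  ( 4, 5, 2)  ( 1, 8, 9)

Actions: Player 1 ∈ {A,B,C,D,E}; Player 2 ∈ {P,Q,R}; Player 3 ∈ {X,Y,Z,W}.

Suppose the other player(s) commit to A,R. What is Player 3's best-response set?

u_3(X vs A,R) = 2
u_3(Y vs A,R) = 5
u_3(Z vs A,R) = 4
u_3(W vs A,R) = 5
max payoff 5 at {Y,W}

BR_3 = {Y,W}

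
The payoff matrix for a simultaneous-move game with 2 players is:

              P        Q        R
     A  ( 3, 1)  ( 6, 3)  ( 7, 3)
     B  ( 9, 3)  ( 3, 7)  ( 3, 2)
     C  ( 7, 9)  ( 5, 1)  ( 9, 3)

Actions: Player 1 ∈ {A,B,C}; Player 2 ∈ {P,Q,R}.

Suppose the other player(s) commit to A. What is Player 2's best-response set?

u_2(P vs A) = 1
u_2(Q vs A) = 3
u_2(R vs A) = 3
max payoff 3 at {Q,R}

BR_2 = {Q,R}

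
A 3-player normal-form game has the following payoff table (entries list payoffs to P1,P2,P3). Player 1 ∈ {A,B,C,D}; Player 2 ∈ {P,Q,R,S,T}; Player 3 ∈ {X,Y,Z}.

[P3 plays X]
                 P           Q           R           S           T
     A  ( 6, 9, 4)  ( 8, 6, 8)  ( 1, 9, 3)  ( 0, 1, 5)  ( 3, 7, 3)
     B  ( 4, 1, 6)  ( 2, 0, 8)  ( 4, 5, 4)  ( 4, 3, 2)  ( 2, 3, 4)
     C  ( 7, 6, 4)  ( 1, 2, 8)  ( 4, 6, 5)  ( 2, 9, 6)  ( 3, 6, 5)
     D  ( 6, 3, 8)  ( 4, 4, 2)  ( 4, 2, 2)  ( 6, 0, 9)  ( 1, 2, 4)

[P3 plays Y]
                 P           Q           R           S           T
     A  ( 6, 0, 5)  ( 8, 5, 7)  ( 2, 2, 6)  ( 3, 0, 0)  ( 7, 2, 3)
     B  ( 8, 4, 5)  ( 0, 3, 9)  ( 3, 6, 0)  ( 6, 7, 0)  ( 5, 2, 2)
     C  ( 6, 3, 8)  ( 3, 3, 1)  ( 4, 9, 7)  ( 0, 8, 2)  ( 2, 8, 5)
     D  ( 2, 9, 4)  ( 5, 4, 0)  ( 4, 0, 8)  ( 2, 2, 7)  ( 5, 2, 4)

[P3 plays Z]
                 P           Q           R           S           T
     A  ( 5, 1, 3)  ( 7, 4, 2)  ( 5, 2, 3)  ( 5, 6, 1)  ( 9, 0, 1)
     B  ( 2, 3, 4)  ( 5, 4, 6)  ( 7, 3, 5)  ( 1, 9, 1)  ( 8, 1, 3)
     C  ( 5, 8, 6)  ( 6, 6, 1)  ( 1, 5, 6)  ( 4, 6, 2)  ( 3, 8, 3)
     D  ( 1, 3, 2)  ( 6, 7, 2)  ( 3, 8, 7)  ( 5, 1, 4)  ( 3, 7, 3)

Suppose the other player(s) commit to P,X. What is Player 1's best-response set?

BR_1 = {C}

u_1(A vs P,X) = 6
u_1(B vs P,X) = 4
u_1(C vs P,X) = 7
u_1(D vs P,X) = 6
max payoff 7 at {C}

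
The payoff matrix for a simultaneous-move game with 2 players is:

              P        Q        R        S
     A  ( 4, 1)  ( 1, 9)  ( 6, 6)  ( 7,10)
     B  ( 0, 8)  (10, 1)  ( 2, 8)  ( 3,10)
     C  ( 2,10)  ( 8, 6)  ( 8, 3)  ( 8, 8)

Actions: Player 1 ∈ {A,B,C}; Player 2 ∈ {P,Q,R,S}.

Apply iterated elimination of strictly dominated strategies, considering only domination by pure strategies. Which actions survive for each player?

P2 drop Q (S beats it: A:10>9 B:10>1 C:8>6)
P1 drop B (A beats it: P:4>0 R:6>2 S:7>3)
P2 drop R (S beats it: A:10>6 C:8>3)
P1→{A,C} P2→{P,S}

Survivors P1:{A,C} P2:{P,S}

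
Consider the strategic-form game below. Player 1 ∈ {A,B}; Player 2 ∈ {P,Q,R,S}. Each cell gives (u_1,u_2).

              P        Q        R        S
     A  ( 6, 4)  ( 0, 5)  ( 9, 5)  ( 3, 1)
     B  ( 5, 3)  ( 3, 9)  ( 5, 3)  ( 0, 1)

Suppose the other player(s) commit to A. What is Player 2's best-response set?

P2 best: {Q,R}

u_2(P vs A) = 4
u_2(Q vs A) = 5
u_2(R vs A) = 5
u_2(S vs A) = 1
max payoff 5 at {Q,R}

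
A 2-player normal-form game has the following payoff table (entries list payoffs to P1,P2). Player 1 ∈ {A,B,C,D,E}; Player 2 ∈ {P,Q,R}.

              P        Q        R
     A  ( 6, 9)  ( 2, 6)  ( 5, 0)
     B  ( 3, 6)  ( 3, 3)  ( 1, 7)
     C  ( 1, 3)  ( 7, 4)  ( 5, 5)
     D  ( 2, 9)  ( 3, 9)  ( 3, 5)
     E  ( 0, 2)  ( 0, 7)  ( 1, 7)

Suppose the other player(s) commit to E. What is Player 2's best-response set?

P2 best: {Q,R}

u_2(P vs E) = 2
u_2(Q vs E) = 7
u_2(R vs E) = 7
max payoff 7 at {Q,R}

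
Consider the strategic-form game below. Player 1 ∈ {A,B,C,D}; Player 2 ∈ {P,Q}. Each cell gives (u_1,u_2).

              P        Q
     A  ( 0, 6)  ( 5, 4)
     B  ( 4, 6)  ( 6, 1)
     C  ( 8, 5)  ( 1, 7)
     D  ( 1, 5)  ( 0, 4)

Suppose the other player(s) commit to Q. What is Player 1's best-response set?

u_1(A vs Q) = 5
u_1(B vs Q) = 6
u_1(C vs Q) = 1
u_1(D vs Q) = 0
max payoff 6 at {B}

argmax u_1 = {B}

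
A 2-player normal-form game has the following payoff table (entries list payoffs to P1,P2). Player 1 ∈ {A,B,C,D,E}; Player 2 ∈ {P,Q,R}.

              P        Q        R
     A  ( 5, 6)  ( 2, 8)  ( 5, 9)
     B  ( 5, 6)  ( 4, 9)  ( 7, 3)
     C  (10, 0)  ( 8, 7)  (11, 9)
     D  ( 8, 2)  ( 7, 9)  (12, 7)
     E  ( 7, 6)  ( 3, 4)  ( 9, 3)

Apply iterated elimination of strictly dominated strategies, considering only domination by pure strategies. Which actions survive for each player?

IESDS → P1:{C,D} P2:{Q,R}

P1 drop A (C beats it: P:10>5 Q:8>2 R:11>5)
P1 drop B (C beats it: P:10>5 Q:8>4 R:11>7)
P1 drop E (C beats it: P:10>7 Q:8>3 R:11>9)
P2 drop P (Q beats it: C:7>0 D:9>2)
P1→{C,D} P2→{Q,R}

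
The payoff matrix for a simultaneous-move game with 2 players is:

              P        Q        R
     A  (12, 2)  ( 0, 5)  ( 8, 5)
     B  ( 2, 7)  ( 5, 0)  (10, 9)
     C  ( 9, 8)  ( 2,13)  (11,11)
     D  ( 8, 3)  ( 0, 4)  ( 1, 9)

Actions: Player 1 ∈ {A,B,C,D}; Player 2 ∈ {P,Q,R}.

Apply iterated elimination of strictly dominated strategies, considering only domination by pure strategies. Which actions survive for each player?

Survivors P1:{B,C} P2:{Q,R}

P1 drop D (C beats it: P:9>8 Q:2>0 R:11>1)
P2 drop P (R beats it: A:5>2 B:9>7 C:11>8)
P1 drop A (B beats it: Q:5>0 R:10>8)
P1→{B,C} P2→{Q,R}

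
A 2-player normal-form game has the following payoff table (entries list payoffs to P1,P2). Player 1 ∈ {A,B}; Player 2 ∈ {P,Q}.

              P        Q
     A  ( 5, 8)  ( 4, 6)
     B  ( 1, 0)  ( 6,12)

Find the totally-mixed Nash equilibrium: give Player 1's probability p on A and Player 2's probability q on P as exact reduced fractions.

p=6/7, q=1/3

P1 indiff ⇒ q·5+(1-q)·4 = q·1+(1-q)·6 ⇒ q(4) = (1-q)(2) ⇒ q = 1/3
P2 indiff ⇒ p·8+(1-p)·0 = p·6+(1-p)·12 ⇒ p(2) = (1-p)(12) ⇒ p = 6/7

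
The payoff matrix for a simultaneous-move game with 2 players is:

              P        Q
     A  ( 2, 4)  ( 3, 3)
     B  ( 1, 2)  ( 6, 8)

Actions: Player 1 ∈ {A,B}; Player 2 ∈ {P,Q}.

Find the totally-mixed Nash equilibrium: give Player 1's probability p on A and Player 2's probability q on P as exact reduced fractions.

(p,q) = (6/7, 3/4)

P1 indiff ⇒ q·2+(1-q)·3 = q·1+(1-q)·6 ⇒ q(1) = (1-q)(3) ⇒ q = 3/4
P2 indiff ⇒ p·4+(1-p)·2 = p·3+(1-p)·8 ⇒ p(1) = (1-p)(6) ⇒ p = 6/7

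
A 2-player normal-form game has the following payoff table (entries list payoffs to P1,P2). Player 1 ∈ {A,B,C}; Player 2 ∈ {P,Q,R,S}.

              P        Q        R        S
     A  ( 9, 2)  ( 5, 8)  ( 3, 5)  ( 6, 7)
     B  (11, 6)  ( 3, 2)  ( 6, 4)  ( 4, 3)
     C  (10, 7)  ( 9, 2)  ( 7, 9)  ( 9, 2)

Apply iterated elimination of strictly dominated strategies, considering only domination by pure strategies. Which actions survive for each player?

Remaining: P1:{B,C} P2:{P,R}

P1 drop A (C beats it: P:10>9 Q:9>5 R:7>3 S:9>6)
P2 drop Q (P beats it: B:6>2 C:7>2)
P2 drop S (P beats it: B:6>3 C:7>2)
P1→{B,C} P2→{P,R}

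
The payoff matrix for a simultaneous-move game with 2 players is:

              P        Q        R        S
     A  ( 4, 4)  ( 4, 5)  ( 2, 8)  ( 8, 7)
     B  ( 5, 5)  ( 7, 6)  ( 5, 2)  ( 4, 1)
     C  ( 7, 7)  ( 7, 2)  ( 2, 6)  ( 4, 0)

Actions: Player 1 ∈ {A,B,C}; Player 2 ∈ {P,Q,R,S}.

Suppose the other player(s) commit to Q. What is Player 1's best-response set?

P1 best: {B,C}

u_1(A vs Q) = 4
u_1(B vs Q) = 7
u_1(C vs Q) = 7
max payoff 7 at {B,C}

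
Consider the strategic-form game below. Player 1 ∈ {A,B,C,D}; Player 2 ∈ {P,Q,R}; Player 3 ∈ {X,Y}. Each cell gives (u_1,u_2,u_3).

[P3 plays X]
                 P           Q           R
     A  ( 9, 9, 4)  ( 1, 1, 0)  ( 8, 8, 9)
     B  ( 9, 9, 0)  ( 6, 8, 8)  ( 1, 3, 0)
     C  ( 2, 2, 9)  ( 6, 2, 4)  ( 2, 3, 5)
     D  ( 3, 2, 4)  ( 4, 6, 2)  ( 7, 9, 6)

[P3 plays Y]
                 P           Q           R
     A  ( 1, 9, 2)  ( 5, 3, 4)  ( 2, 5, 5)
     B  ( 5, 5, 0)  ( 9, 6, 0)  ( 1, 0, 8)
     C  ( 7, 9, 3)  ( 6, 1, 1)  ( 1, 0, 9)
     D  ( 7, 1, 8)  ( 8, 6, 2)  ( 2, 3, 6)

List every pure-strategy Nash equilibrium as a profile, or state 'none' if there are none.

NE set: (A,P,X), (B,P,X)

(A,P,X): NE
(A,P,Y): not NE [P1→D gives 7>1; P3→X gives 4>2]
(A,Q,X): not NE [P1→C gives 6>1; P2→P gives 9>1; P3→Y gives 4>0]
(A,Q,Y): not NE [P1→B gives 9>5; P2→P gives 9>3]
(A,R,X): not NE [P2→P gives 9>8]
(A,R,Y): not NE [P2→P gives 9>5; P3→X gives 9>5]
(B,P,X): NE
(B,P,Y): not NE [P1→D gives 7>5; P2→Q gives 6>5]
(B,Q,X): not NE [P2→P gives 9>8]
(B,Q,Y): not NE [P3→X gives 8>0]
(B,R,X): not NE [P1→A gives 8>1; P2→P gives 9>3; P3→Y gives 8>0]
(B,R,Y): not NE [P1→D gives 2>1; P2→Q gives 6>0]
(C,P,X): not NE [P1→B gives 9>2; P2→R gives 3>2]
(C,P,Y): not NE [P3→X gives 9>3]
(C,Q,X): not NE [P2→R gives 3>2]
(C,Q,Y): not NE [P1→B gives 9>6; P2→P gives 9>1; P3→X gives 4>1]
(C,R,X): not NE [P1→A gives 8>2; P3→Y gives 9>5]
(C,R,Y): not NE [P1→D gives 2>1; P2→P gives 9>0]
(D,P,X): not NE [P1→B gives 9>3; P2→R gives 9>2; P3→Y gives 8>4]
(D,P,Y): not NE [P2→Q gives 6>1]
(D,Q,X): not NE [P1→C gives 6>4; P2→R gives 9>6]
(D,Q,Y): not NE [P1→B gives 9>8]
(D,R,X): not NE [P1→A gives 8>7]
(D,R,Y): not NE [P2→Q gives 6>3]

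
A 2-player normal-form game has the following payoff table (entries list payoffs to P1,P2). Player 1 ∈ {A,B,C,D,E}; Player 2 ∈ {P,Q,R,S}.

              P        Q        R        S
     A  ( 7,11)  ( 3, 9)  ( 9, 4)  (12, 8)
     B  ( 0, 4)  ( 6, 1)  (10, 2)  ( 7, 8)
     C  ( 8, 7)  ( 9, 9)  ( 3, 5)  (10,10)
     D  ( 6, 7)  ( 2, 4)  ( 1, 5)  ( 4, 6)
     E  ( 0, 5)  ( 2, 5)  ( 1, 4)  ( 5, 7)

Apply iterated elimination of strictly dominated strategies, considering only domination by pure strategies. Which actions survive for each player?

Survivors P1:{A,C} P2:{P,Q,S}

P1 drop D (A beats it: P:7>6 Q:3>2 R:9>1 S:12>4)
P1 drop E (A beats it: P:7>0 Q:3>2 R:9>1 S:12>5)
P2 drop R (P beats it: A:11>4 B:4>2 C:7>5)
P1 drop B (C beats it: P:8>0 Q:9>6 S:10>7)
P1→{A,C} P2→{P,Q,S}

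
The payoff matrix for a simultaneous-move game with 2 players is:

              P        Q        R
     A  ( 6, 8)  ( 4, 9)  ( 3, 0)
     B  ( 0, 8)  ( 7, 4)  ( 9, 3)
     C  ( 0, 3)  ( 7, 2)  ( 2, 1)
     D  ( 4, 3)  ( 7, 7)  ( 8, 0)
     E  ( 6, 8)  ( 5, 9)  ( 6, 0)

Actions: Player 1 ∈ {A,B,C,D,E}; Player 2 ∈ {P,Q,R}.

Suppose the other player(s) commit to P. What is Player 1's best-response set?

argmax u_1 = {A,E}

u_1(A vs P) = 6
u_1(B vs P) = 0
u_1(C vs P) = 0
u_1(D vs P) = 4
u_1(E vs P) = 6
max payoff 6 at {A,E}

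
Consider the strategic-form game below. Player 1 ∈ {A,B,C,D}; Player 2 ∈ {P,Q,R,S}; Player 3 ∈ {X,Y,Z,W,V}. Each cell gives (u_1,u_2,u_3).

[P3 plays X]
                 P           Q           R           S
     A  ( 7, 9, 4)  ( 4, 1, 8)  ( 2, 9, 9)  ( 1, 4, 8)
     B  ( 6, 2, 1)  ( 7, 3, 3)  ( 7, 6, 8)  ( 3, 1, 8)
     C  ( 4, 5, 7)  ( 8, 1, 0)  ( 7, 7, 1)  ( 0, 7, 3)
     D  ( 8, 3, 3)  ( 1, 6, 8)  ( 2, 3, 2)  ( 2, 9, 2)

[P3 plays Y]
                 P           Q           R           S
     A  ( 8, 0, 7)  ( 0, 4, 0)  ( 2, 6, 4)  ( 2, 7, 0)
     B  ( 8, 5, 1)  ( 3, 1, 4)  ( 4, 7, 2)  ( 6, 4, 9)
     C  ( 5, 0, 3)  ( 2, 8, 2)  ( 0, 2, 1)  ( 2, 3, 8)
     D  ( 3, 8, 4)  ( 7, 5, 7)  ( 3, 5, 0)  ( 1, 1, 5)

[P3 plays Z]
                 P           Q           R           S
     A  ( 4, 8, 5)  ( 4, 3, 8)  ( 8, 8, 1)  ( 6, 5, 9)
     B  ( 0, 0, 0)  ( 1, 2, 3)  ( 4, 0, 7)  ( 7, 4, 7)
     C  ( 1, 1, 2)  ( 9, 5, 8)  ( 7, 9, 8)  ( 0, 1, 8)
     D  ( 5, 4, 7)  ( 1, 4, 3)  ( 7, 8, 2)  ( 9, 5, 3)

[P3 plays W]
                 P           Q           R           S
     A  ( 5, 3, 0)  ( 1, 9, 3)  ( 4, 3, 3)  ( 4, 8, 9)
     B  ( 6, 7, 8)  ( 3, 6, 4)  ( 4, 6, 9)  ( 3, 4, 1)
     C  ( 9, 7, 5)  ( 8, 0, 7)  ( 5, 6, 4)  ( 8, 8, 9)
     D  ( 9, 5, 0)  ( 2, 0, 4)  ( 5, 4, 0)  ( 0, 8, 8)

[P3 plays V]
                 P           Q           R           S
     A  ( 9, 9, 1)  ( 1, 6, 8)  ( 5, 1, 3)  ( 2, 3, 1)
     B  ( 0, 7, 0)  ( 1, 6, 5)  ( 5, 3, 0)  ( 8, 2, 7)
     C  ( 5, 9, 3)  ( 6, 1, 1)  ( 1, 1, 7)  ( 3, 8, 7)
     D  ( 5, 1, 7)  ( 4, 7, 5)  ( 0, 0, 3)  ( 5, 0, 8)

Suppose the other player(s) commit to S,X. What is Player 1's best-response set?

u_1(A vs S,X) = 1
u_1(B vs S,X) = 3
u_1(C vs S,X) = 0
u_1(D vs S,X) = 2
max payoff 3 at {B}

argmax u_1 = {B}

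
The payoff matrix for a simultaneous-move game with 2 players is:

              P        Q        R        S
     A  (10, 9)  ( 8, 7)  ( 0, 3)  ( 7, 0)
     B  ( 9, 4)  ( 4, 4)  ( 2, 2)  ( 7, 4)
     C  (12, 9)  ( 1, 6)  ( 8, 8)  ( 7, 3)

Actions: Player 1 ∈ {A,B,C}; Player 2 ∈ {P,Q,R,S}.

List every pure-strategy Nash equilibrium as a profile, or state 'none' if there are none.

Nash profiles: (B,S), (C,P)

(A,P): not NE [P1→C gives 12>10]
(A,Q): not NE [P2→P gives 9>7]
(A,R): not NE [P1→C gives 8>0; P2→P gives 9>3]
(A,S): not NE [P2→P gives 9>0]
(B,P): not NE [P1→C gives 12>9]
(B,Q): not NE [P1→A gives 8>4]
(B,R): not NE [P1→C gives 8>2; P2→S gives 4>2]
(B,S): NE
(C,P): NE
(C,Q): not NE [P1→A gives 8>1; P2→P gives 9>6]
(C,R): not NE [P2→P gives 9>8]
(C,S): not NE [P2→P gives 9>3]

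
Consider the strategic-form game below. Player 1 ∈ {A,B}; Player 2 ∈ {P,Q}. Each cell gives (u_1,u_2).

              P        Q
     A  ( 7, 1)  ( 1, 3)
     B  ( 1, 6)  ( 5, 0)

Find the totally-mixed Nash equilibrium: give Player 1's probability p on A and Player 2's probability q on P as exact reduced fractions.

P1 indiff ⇒ q·7+(1-q)·1 = q·1+(1-q)·5 ⇒ q(6) = (1-q)(4) ⇒ q = 2/5
P2 indiff ⇒ p·1+(1-p)·6 = p·3+(1-p)·0 ⇒ p(-2) = (1-p)(-6) ⇒ p = 3/4

P1 mixes 3/4 on A; P2 mixes 2/5 on P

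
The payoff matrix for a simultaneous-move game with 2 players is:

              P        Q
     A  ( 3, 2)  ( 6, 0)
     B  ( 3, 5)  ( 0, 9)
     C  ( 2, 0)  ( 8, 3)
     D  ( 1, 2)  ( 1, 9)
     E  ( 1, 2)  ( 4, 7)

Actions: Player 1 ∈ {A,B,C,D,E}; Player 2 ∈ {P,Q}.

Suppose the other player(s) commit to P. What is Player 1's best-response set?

u_1(A vs P) = 3
u_1(B vs P) = 3
u_1(C vs P) = 2
u_1(D vs P) = 1
u_1(E vs P) = 1
max payoff 3 at {A,B}

P1 best: {A,B}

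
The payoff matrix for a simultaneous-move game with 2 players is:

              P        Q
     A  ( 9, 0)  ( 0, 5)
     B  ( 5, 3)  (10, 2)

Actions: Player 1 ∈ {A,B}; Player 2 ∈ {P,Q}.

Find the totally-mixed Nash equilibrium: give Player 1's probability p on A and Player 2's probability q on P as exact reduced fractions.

P1 indiff ⇒ q·9+(1-q)·0 = q·5+(1-q)·10 ⇒ q(4) = (1-q)(10) ⇒ q = 5/7
P2 indiff ⇒ p·0+(1-p)·3 = p·5+(1-p)·2 ⇒ p(-5) = (1-p)(-1) ⇒ p = 1/6

(p,q) = (1/6, 5/7)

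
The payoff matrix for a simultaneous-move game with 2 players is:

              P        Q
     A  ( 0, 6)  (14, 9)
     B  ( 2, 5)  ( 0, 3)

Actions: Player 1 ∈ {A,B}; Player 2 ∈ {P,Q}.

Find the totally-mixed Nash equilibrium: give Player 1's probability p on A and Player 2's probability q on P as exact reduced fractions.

p=2/5, q=7/8

P1 indiff ⇒ q·0+(1-q)·14 = q·2+(1-q)·0 ⇒ q(-2) = (1-q)(-14) ⇒ q = 7/8
P2 indiff ⇒ p·6+(1-p)·5 = p·9+(1-p)·3 ⇒ p(-3) = (1-p)(-2) ⇒ p = 2/5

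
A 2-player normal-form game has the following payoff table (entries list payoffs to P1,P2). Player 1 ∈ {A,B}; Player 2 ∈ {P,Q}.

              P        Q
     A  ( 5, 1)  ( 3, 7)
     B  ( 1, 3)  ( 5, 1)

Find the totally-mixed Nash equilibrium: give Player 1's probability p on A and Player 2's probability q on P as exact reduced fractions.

(p,q) = (1/4, 1/3)

P1 indiff ⇒ q·5+(1-q)·3 = q·1+(1-q)·5 ⇒ q(4) = (1-q)(2) ⇒ q = 1/3
P2 indiff ⇒ p·1+(1-p)·3 = p·7+(1-p)·1 ⇒ p(-6) = (1-p)(-2) ⇒ p = 1/4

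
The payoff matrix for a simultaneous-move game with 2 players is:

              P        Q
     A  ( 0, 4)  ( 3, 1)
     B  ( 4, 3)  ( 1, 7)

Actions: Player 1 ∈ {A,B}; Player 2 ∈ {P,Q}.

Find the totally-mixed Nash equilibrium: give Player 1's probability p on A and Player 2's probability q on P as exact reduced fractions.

P1 indiff ⇒ q·0+(1-q)·3 = q·4+(1-q)·1 ⇒ q(-4) = (1-q)(-2) ⇒ q = 1/3
P2 indiff ⇒ p·4+(1-p)·3 = p·1+(1-p)·7 ⇒ p(3) = (1-p)(4) ⇒ p = 4/7

p=4/7, q=1/3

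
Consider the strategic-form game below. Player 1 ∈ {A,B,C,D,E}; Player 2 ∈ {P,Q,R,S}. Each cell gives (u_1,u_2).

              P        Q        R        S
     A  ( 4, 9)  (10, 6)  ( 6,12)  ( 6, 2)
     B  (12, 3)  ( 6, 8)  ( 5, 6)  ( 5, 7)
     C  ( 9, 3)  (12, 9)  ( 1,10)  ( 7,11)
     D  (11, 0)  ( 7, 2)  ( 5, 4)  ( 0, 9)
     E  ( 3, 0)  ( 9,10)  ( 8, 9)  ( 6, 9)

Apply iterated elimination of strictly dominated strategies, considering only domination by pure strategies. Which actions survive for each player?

IESDS → P1:{A,C,E} P2:{Q,R,S}

P2 drop P (R beats it: A:12>9 B:6>3 C:10>3 D:4>0 E:9>0)
P1 drop B (A beats it: Q:10>6 R:6>5 S:6>5)
P1 drop D (A beats it: Q:10>7 R:6>5 S:6>0)
P1→{A,C,E} P2→{Q,R,S}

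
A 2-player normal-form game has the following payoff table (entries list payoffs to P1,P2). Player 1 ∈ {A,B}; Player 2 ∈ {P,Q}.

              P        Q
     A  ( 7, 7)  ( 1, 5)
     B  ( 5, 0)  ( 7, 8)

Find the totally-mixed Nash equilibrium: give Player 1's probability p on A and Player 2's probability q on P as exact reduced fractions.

P1 indiff ⇒ q·7+(1-q)·1 = q·5+(1-q)·7 ⇒ q(2) = (1-q)(6) ⇒ q = 3/4
P2 indiff ⇒ p·7+(1-p)·0 = p·5+(1-p)·8 ⇒ p(2) = (1-p)(8) ⇒ p = 4/5

p=4/5, q=3/4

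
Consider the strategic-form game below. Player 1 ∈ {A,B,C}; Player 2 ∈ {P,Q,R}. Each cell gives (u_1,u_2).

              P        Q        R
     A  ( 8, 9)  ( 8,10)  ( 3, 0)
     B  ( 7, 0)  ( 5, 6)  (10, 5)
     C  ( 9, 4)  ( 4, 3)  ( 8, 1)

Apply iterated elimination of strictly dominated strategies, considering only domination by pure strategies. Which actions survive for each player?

Survivors P1:{A,C} P2:{P,Q}

P2 drop R (Q beats it: A:10>0 B:6>5 C:3>1)
P1 drop B (A beats it: P:8>7 Q:8>5)
P1→{A,C} P2→{P,Q}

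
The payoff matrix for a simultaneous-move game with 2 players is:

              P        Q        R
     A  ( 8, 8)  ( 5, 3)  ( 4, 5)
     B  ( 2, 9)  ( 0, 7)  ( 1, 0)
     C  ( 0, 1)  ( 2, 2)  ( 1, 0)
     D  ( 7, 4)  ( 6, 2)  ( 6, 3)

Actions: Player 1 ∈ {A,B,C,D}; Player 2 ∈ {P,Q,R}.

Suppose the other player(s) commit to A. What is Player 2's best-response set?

u_2(P vs A) = 8
u_2(Q vs A) = 3
u_2(R vs A) = 5
max payoff 8 at {P}

P2 best: {P}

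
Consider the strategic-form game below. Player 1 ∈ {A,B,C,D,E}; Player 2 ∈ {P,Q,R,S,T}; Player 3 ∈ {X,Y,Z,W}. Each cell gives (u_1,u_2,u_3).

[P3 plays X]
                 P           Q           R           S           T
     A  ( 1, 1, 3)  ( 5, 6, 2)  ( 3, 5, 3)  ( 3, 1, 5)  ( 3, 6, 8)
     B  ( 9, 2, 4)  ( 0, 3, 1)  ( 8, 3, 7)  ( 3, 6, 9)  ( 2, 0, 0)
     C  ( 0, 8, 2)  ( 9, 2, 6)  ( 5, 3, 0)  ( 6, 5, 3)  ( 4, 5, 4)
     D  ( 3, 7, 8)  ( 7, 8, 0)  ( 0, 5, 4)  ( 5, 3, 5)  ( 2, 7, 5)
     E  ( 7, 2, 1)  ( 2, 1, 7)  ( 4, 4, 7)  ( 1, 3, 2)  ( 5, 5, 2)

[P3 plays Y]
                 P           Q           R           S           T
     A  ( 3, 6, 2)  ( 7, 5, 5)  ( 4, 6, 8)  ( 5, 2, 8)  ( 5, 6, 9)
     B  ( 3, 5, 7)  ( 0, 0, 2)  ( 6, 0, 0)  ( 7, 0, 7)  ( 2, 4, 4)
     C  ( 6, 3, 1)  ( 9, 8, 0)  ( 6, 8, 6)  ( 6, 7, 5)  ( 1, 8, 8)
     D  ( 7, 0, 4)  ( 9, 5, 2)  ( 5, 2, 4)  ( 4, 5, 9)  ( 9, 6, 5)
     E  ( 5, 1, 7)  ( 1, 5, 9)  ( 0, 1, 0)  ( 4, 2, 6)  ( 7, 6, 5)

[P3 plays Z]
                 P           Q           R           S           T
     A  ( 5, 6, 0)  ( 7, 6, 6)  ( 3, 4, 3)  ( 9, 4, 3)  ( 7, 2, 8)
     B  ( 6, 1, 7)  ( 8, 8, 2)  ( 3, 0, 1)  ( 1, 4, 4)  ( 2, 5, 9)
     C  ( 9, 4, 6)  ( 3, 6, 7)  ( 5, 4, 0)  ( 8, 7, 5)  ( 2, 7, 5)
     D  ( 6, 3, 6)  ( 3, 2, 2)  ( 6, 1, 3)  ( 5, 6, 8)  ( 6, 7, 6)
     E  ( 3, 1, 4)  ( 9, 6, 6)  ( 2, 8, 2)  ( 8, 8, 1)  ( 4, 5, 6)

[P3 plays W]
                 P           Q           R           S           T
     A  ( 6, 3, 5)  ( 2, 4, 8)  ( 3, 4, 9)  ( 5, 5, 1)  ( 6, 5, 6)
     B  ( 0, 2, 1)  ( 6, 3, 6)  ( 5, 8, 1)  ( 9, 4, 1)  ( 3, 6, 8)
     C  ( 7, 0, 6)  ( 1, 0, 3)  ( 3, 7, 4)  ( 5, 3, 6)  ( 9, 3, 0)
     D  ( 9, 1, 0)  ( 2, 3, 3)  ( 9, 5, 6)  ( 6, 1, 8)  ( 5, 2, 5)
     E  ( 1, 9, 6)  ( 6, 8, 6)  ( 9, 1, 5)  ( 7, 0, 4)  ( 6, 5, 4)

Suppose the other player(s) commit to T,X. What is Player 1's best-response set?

u_1(A vs T,X) = 3
u_1(B vs T,X) = 2
u_1(C vs T,X) = 4
u_1(D vs T,X) = 2
u_1(E vs T,X) = 5
max payoff 5 at {E}

argmax u_1 = {E}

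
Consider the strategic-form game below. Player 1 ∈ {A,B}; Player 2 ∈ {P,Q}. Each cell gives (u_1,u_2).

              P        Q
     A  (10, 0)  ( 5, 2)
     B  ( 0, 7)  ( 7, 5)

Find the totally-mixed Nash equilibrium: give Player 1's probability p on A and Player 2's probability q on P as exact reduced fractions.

P1 indiff ⇒ q·10+(1-q)·5 = q·0+(1-q)·7 ⇒ q(10) = (1-q)(2) ⇒ q = 1/6
P2 indiff ⇒ p·0+(1-p)·7 = p·2+(1-p)·5 ⇒ p(-2) = (1-p)(-2) ⇒ p = 1/2

p=1/2, q=1/6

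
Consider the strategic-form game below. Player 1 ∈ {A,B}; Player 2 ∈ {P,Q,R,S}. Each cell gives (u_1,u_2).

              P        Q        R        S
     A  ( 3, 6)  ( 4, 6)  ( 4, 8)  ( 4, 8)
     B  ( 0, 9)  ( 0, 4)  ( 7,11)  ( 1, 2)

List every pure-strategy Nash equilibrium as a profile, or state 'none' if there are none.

PSNE = {(A,S), (B,R)}

(A,P): not NE [P2→S gives 8>6]
(A,Q): not NE [P2→S gives 8>6]
(A,R): not NE [P1→B gives 7>4]
(A,S): NE
(B,P): not NE [P1→A gives 3>0; P2→R gives 11>9]
(B,Q): not NE [P1→A gives 4>0; P2→R gives 11>4]
(B,R): NE
(B,S): not NE [P1→A gives 4>1; P2→R gives 11>2]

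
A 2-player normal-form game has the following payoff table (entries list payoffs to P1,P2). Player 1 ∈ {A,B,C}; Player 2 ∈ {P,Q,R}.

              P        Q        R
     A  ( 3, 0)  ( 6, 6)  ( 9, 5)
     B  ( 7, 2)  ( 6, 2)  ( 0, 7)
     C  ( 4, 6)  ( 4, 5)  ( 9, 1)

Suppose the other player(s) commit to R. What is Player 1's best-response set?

argmax u_1 = {A,C}

u_1(A vs R) = 9
u_1(B vs R) = 0
u_1(C vs R) = 9
max payoff 9 at {A,C}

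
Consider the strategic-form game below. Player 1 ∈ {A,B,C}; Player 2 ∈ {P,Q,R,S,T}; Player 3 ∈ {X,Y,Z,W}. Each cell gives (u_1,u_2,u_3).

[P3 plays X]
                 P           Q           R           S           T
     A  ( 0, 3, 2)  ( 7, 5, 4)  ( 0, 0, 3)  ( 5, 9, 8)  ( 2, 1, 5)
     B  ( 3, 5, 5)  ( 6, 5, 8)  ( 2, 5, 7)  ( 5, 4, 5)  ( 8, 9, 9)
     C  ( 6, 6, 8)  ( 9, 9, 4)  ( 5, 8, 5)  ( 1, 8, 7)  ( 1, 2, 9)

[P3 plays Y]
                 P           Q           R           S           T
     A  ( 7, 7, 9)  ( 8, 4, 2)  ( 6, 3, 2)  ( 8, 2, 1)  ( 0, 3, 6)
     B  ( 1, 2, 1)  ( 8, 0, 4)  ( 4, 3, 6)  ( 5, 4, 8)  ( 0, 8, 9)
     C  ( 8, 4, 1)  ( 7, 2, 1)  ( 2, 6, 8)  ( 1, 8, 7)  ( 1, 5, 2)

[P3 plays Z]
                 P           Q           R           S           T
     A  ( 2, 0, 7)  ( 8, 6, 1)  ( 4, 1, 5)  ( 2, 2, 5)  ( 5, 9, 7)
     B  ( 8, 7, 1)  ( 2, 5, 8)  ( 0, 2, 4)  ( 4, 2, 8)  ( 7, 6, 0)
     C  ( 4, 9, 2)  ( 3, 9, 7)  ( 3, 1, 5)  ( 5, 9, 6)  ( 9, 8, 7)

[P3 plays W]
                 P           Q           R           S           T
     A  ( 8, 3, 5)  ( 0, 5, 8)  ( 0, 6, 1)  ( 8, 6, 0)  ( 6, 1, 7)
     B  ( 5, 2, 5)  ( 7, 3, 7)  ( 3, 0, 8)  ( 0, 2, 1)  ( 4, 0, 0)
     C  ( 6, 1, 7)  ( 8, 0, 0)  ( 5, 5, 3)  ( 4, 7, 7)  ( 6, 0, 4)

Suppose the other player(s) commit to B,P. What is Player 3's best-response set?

argmax u_3 = {X,W}

u_3(X vs B,P) = 5
u_3(Y vs B,P) = 1
u_3(Z vs B,P) = 1
u_3(W vs B,P) = 5
max payoff 5 at {X,W}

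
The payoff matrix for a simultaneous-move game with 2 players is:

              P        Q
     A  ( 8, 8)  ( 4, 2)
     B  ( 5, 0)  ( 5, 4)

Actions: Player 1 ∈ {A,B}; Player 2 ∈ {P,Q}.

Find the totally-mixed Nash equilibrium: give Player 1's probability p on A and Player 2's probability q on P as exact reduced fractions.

P1 indiff ⇒ q·8+(1-q)·4 = q·5+(1-q)·5 ⇒ q(3) = (1-q)(1) ⇒ q = 1/4
P2 indiff ⇒ p·8+(1-p)·0 = p·2+(1-p)·4 ⇒ p(6) = (1-p)(4) ⇒ p = 2/5

P1 mixes 2/5 on A; P2 mixes 1/4 on P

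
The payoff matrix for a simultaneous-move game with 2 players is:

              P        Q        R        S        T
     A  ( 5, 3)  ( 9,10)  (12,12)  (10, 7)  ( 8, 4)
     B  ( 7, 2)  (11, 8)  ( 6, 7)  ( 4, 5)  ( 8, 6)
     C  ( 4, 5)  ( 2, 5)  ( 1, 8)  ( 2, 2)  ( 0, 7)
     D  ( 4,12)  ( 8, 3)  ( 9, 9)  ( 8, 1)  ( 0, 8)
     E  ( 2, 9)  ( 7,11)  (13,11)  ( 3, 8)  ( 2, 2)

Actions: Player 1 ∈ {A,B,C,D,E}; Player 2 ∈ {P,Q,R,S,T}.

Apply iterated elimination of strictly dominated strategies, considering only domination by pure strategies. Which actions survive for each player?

IESDS → P1:{A,B,E} P2:{Q,R}

P1 drop C (A beats it: P:5>4 Q:9>2 R:12>1 S:10>2 T:8>0)
P1 drop D (A beats it: P:5>4 Q:9>8 R:12>9 S:10>8 T:8>0)
P2 drop P (Q beats it: A:10>3 B:8>2 E:11>9)
P2 drop S (Q beats it: A:10>7 B:8>5 E:11>8)
P2 drop T (Q beats it: A:10>4 B:8>6 E:11>2)
P1→{A,B,E} P2→{Q,R}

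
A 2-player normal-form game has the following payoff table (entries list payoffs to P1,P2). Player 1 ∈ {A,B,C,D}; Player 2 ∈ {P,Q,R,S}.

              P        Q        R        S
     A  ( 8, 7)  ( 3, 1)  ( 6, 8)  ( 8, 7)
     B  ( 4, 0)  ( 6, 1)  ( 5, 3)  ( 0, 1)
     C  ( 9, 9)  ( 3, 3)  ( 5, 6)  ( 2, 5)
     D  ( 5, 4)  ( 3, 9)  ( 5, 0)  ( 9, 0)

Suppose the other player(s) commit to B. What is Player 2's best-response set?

u_2(P vs B) = 0
u_2(Q vs B) = 1
u_2(R vs B) = 3
u_2(S vs B) = 1
max payoff 3 at {R}

P2 best: {R}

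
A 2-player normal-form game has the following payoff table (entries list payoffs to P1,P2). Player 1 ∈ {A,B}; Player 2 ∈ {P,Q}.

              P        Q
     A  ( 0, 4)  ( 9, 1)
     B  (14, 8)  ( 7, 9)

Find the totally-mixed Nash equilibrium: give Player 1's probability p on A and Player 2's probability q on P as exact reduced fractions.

P1 mixes 1/4 on A; P2 mixes 1/8 on P

P1 indiff ⇒ q·0+(1-q)·9 = q·14+(1-q)·7 ⇒ q(-14) = (1-q)(-2) ⇒ q = 1/8
P2 indiff ⇒ p·4+(1-p)·8 = p·1+(1-p)·9 ⇒ p(3) = (1-p)(1) ⇒ p = 1/4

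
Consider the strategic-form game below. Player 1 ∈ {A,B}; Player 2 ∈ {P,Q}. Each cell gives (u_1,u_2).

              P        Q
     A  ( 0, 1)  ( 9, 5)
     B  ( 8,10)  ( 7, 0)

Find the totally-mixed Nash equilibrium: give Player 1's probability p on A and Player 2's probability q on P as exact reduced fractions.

(p,q) = (5/7, 1/5)

P1 indiff ⇒ q·0+(1-q)·9 = q·8+(1-q)·7 ⇒ q(-8) = (1-q)(-2) ⇒ q = 1/5
P2 indiff ⇒ p·1+(1-p)·10 = p·5+(1-p)·0 ⇒ p(-4) = (1-p)(-10) ⇒ p = 5/7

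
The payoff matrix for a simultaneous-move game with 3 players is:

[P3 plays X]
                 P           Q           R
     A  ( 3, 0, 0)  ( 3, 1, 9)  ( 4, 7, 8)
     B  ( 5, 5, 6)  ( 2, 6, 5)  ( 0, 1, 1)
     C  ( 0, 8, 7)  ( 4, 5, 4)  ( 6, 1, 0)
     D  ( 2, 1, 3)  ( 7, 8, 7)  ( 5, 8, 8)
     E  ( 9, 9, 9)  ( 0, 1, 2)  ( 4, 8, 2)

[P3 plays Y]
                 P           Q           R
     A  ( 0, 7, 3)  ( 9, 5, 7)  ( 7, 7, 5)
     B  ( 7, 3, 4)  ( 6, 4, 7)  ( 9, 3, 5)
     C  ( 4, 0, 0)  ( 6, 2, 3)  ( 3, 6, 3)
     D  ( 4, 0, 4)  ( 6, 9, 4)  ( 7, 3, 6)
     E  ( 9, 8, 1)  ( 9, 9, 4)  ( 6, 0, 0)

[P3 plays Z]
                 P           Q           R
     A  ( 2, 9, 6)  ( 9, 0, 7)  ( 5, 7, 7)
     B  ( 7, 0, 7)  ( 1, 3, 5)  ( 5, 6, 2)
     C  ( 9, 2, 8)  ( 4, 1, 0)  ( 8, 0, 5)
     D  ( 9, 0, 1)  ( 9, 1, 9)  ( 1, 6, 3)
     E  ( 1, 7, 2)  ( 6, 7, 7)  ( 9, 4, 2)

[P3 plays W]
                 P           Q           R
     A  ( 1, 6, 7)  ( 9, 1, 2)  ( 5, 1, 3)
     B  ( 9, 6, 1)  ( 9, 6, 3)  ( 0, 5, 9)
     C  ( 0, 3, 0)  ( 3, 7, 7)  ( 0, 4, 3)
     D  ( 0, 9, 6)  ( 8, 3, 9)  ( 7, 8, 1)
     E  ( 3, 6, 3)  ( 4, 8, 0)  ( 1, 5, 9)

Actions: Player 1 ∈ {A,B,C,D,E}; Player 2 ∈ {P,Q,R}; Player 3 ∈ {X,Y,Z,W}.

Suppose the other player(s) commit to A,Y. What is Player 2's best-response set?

BR_2 = {P,R}

u_2(P vs A,Y) = 7
u_2(Q vs A,Y) = 5
u_2(R vs A,Y) = 7
max payoff 7 at {P,R}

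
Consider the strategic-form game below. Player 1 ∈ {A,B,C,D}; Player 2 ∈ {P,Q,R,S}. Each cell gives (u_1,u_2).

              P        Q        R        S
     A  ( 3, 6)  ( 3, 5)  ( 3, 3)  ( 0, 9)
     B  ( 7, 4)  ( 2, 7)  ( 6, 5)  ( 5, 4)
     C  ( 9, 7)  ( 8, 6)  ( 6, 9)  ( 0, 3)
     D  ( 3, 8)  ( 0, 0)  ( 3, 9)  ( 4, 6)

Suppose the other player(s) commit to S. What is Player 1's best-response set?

argmax u_1 = {B}

u_1(A vs S) = 0
u_1(B vs S) = 5
u_1(C vs S) = 0
u_1(D vs S) = 4
max payoff 5 at {B}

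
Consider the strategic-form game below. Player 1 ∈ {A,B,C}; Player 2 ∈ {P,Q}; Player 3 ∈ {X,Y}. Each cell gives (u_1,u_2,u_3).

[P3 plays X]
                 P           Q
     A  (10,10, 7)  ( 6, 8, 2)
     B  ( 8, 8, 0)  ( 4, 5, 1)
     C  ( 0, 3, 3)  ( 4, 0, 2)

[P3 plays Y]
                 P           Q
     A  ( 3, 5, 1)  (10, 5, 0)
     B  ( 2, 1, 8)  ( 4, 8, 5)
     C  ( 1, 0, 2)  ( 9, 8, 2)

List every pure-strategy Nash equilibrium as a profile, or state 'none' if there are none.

NE set: (A,P,X)

(A,P,X): NE
(A,P,Y): not NE [P3→X gives 7>1]
(A,Q,X): not NE [P2→P gives 10>8]
(A,Q,Y): not NE [P3→X gives 2>0]
(B,P,X): not NE [P1→A gives 10>8; P3→Y gives 8>0]
(B,P,Y): not NE [P1→A gives 3>2; P2→Q gives 8>1]
(B,Q,X): not NE [P1→A gives 6>4; P2→P gives 8>5; P3→Y gives 5>1]
(B,Q,Y): not NE [P1→A gives 10>4]
(C,P,X): not NE [P1→A gives 10>0]
(C,P,Y): not NE [P1→A gives 3>1; P2→Q gives 8>0; P3→X gives 3>2]
(C,Q,X): not NE [P1→A gives 6>4; P2→P gives 3>0]
(C,Q,Y): not NE [P1→A gives 10>9]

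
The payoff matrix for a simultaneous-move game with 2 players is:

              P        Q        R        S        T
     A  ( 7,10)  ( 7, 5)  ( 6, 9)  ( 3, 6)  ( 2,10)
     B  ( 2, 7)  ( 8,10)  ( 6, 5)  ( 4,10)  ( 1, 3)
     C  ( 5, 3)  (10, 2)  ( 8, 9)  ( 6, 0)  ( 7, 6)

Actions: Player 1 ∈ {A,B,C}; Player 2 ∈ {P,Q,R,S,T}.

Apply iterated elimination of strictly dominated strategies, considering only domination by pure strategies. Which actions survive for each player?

Remaining: P1:{A,C} P2:{P,R,T}

P1 drop B (C beats it: P:5>2 Q:10>8 R:8>6 S:6>4 T:7>1)
P2 drop Q (P beats it: A:10>5 C:3>2)
P2 drop S (P beats it: A:10>6 C:3>0)
P1→{A,C} P2→{P,R,T}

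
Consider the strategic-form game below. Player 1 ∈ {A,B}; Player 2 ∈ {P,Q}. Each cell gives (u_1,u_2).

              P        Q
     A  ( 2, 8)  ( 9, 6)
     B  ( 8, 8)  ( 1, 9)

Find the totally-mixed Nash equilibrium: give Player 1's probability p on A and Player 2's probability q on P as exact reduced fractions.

P1 indiff ⇒ q·2+(1-q)·9 = q·8+(1-q)·1 ⇒ q(-6) = (1-q)(-8) ⇒ q = 4/7
P2 indiff ⇒ p·8+(1-p)·8 = p·6+(1-p)·9 ⇒ p(2) = (1-p)(1) ⇒ p = 1/3

P1 mixes 1/3 on A; P2 mixes 4/7 on P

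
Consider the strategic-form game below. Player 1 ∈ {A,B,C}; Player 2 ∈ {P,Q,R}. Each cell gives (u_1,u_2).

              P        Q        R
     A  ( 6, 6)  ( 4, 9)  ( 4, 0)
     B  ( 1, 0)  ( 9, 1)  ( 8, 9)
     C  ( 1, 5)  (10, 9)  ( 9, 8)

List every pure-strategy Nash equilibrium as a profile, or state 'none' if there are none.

Nash profiles: (C,Q)

(A,P): not NE [P2→Q gives 9>6]
(A,Q): not NE [P1→C gives 10>4]
(A,R): not NE [P1→C gives 9>4; P2→Q gives 9>0]
(B,P): not NE [P1→A gives 6>1; P2→R gives 9>0]
(B,Q): not NE [P1→C gives 10>9; P2→R gives 9>1]
(B,R): not NE [P1→C gives 9>8]
(C,P): not NE [P1→A gives 6>1; P2→Q gives 9>5]
(C,Q): NE
(C,R): not NE [P2→Q gives 9>8]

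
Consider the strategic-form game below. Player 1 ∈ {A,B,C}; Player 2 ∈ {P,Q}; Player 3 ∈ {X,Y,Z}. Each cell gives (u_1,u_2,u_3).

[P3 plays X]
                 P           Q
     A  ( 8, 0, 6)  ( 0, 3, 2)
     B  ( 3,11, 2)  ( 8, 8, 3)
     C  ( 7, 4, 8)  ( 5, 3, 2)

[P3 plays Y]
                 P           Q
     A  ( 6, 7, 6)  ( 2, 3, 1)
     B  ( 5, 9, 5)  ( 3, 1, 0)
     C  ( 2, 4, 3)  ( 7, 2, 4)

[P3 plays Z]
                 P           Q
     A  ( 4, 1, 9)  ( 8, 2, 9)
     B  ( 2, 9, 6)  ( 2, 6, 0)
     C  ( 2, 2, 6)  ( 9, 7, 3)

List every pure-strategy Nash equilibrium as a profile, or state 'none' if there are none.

(A,P,X): not NE [P2→Q gives 3>0; P3→Z gives 9>6]
(A,P,Y): not NE [P3→Z gives 9>6]
(A,P,Z): not NE [P2→Q gives 2>1]
(A,Q,X): not NE [P1→B gives 8>0; P3→Z gives 9>2]
(A,Q,Y): not NE [P1→C gives 7>2; P2→P gives 7>3; P3→Z gives 9>1]
(A,Q,Z): not NE [P1→C gives 9>8]
(B,P,X): not NE [P1→A gives 8>3; P3→Z gives 6>2]
(B,P,Y): not NE [P1→A gives 6>5; P3→Z gives 6>5]
(B,P,Z): not NE [P1→A gives 4>2]
(B,Q,X): not NE [P2→P gives 11>8]
(B,Q,Y): not NE [P1→C gives 7>3; P2→P gives 9>1; P3→X gives 3>0]
(B,Q,Z): not NE [P1→C gives 9>2; P2→P gives 9>6; P3→X gives 3>0]
(C,P,X): not NE [P1→A gives 8>7]
(C,P,Y): not NE [P1→A gives 6>2; P3→X gives 8>3]
(C,P,Z): not NE [P1→A gives 4>2; P2→Q gives 7>2; P3→X gives 8>6]
(C,Q,X): not NE [P1→B gives 8>5; P2→P gives 4>3; P3→Y gives 4>2]
(C,Q,Y): not NE [P2→P gives 4>2]
(C,Q,Z): not NE [P3→Y gives 4>3]

PSNE: ∅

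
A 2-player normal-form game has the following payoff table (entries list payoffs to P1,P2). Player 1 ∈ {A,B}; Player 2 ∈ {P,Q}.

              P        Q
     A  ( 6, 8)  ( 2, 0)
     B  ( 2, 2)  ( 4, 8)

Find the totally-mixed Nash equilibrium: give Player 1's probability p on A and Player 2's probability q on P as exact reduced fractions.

P1 indiff ⇒ q·6+(1-q)·2 = q·2+(1-q)·4 ⇒ q(4) = (1-q)(2) ⇒ q = 1/3
P2 indiff ⇒ p·8+(1-p)·2 = p·0+(1-p)·8 ⇒ p(8) = (1-p)(6) ⇒ p = 3/7

p=3/7, q=1/3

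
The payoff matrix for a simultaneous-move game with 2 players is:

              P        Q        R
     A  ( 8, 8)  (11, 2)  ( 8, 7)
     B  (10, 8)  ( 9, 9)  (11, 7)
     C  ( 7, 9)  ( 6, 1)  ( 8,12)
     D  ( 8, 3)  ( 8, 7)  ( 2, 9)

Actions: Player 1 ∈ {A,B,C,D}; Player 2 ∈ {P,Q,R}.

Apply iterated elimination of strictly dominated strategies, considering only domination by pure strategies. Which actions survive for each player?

P1 drop C (B beats it: P:10>7 Q:9>6 R:11>8)
P1 drop D (B beats it: P:10>8 Q:9>8 R:11>2)
P2 drop R (P beats it: A:8>7 B:8>7)
P1→{A,B} P2→{P,Q}

Survivors P1:{A,B} P2:{P,Q}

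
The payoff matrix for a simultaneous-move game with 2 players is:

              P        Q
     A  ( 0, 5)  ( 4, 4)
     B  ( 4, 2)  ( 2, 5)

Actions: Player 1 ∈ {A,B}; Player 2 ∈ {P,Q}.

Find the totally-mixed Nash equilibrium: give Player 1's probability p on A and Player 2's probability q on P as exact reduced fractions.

P1 indiff ⇒ q·0+(1-q)·4 = q·4+(1-q)·2 ⇒ q(-4) = (1-q)(-2) ⇒ q = 1/3
P2 indiff ⇒ p·5+(1-p)·2 = p·4+(1-p)·5 ⇒ p(1) = (1-p)(3) ⇒ p = 3/4

p=3/4, q=1/3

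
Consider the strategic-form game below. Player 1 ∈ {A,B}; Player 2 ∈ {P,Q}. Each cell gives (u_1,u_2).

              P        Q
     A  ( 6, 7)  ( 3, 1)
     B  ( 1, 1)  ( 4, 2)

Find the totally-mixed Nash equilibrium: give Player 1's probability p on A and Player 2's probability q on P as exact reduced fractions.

P1 indiff ⇒ q·6+(1-q)·3 = q·1+(1-q)·4 ⇒ q(5) = (1-q)(1) ⇒ q = 1/6
P2 indiff ⇒ p·7+(1-p)·1 = p·1+(1-p)·2 ⇒ p(6) = (1-p)(1) ⇒ p = 1/7

(p,q) = (1/7, 1/6)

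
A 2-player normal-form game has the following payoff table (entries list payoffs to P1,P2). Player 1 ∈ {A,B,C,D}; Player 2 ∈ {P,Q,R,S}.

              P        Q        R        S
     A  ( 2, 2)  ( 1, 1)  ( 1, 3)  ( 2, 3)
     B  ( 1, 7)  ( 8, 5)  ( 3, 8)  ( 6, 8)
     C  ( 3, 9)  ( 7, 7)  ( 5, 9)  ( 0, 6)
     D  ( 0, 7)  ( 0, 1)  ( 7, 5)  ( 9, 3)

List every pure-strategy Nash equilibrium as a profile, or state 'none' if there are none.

(A,P): not NE [P1→C gives 3>2; P2→S gives 3>2]
(A,Q): not NE [P1→B gives 8>1; P2→S gives 3>1]
(A,R): not NE [P1→D gives 7>1]
(A,S): not NE [P1→D gives 9>2]
(B,P): not NE [P1→C gives 3>1; P2→S gives 8>7]
(B,Q): not NE [P2→S gives 8>5]
(B,R): not NE [P1→D gives 7>3]
(B,S): not NE [P1→D gives 9>6]
(C,P): NE
(C,Q): not NE [P1→B gives 8>7; P2→R gives 9>7]
(C,R): not NE [P1→D gives 7>5]
(C,S): not NE [P1→D gives 9>0; P2→R gives 9>6]
(D,P): not NE [P1→C gives 3>0]
(D,Q): not NE [P1→B gives 8>0; P2→P gives 7>1]
(D,R): not NE [P2→P gives 7>5]
(D,S): not NE [P2→P gives 7>3]

PSNE = {(C,P)}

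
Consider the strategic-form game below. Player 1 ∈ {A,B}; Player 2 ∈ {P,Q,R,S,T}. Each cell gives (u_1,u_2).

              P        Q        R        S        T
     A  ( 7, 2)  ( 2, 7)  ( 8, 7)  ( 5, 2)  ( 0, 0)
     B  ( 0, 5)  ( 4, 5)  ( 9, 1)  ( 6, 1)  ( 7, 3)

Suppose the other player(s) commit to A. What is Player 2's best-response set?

u_2(P vs A) = 2
u_2(Q vs A) = 7
u_2(R vs A) = 7
u_2(S vs A) = 2
u_2(T vs A) = 0
max payoff 7 at {Q,R}

argmax u_2 = {Q,R}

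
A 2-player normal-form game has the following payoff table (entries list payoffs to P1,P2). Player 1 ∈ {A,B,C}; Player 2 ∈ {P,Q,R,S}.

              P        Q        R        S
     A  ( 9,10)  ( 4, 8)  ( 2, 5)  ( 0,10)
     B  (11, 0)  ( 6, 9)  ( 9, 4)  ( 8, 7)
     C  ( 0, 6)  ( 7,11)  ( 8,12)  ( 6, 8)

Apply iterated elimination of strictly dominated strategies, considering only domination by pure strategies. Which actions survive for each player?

IESDS → P1:{B,C} P2:{Q,R}

P1 drop A (B beats it: P:11>9 Q:6>4 R:9>2 S:8>0)
P2 drop P (Q beats it: B:9>0 C:11>6)
P2 drop S (Q beats it: B:9>7 C:11>8)
P1→{B,C} P2→{Q,R}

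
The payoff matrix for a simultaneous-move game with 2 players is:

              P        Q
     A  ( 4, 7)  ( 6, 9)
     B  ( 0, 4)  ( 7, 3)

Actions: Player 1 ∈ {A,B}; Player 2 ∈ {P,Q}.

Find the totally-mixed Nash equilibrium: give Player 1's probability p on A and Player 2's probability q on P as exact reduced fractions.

P1 indiff ⇒ q·4+(1-q)·6 = q·0+(1-q)·7 ⇒ q(4) = (1-q)(1) ⇒ q = 1/5
P2 indiff ⇒ p·7+(1-p)·4 = p·9+(1-p)·3 ⇒ p(-2) = (1-p)(-1) ⇒ p = 1/3

(p,q) = (1/3, 1/5)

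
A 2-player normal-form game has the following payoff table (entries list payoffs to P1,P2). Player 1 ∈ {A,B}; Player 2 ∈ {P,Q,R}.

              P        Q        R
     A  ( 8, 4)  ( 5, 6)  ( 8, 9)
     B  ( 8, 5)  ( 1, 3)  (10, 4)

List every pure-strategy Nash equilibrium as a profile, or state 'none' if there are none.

(A,P): not NE [P2→R gives 9>4]
(A,Q): not NE [P2→R gives 9>6]
(A,R): not NE [P1→B gives 10>8]
(B,P): NE
(B,Q): not NE [P1→A gives 5>1; P2→P gives 5>3]
(B,R): not NE [P2→P gives 5>4]

NE set: (B,P)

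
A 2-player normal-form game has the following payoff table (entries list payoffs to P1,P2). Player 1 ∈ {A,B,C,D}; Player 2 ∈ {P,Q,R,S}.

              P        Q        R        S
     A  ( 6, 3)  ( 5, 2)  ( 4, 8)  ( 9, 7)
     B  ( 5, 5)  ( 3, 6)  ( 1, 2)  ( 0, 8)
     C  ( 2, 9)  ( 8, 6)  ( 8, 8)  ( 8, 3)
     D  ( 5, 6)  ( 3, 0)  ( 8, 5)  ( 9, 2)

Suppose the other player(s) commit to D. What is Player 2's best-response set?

u_2(P vs D) = 6
u_2(Q vs D) = 0
u_2(R vs D) = 5
u_2(S vs D) = 2
max payoff 6 at {P}

argmax u_2 = {P}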